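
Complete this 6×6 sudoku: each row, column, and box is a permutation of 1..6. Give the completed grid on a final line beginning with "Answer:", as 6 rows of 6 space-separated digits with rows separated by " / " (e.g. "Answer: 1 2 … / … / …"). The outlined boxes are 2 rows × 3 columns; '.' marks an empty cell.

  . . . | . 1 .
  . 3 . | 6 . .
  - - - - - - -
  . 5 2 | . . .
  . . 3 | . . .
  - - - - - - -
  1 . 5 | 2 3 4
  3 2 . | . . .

Step 1. [r4c2∈{1,4,6}] r4c2 is the only open cell in col 2 admitting 1. So r4c2=1.
Step 2. [r1c2∈{4,6}] col 2 places 4 nowhere but r1c2. So r1c2=4.
Step 3. [r2c5∈{2,4,5}] 4 has one home in row 2: r2c5, so r2c5=4.
Step 4. [r3c5∈{6}] r3c5 has the single candidate 6, so r3c5=6.
Step 5. [r6c5∈{5}] r6c5's peers cover all but 5. So r6c5=5.
Step 6. [r1c3∈{6}] r1c3 has the single candidate 6 ⇒ r1c3=6.
Step 7. [r6c4∈{1}] nothing but 1 survives at r6c4. So r6c4=1.
Step 8. [r3c1∈{4}] nothing but 4 survives at r3c1, so r3c1=4.
Step 9. [r3c4∈{3}] nothing but 3 survives at r3c4 ⇒ r3c4=3.
Step 10. [r1c4∈{5}] nothing but 5 survives at r1c4, so r1c4=5.
Step 11. [r2c6∈{2}] r2c6 is down to just 2. So r2c6=2.
Step 12. [r5c2∈{6}] nothing but 6 survives at r5c2, so r5c2=6.
Step 13. [r1c6∈{3}] r1c6's peers cover all but 3. So r1c6=3.
Step 14. [r2c3∈{1}] nothing but 1 survives at r2c3 ⇒ r2c3=1.
Step 15. [r4c6∈{5}] r4c6 has the single candidate 5 ⇒ r4c6=5.
Step 16. [r3c6∈{1}] r3c6's peers cover all but 1, so r3c6=1.
Step 17. [r4c5∈{2}] only 2 remains possible at r4c5 ⇒ r4c5=2.
Step 18. [r1c1∈{2}] r1c1 has the single candidate 2 ⇒ r1c1=2.
Step 19. [r2c1∈{5}] r2c1 has the single candidate 5, so r2c1=5.
Step 20. [r4c1∈{6}] only 6 remains possible at r4c1 ⇒ r4c1=6.
Step 21. [r6c3∈{4}] only 4 remains possible at r6c3 ⇒ r6c3=4.
Step 22. [r4c4∈{4}] nothing but 4 survives at r4c4. So r4c4=4.
Step 23. [r6c6∈{6}] r6c6 has the single candidate 6, so r6c6=6.

Answer: 2 4 6 5 1 3 / 5 3 1 6 4 2 / 4 5 2 3 6 1 / 6 1 3 4 2 5 / 1 6 5 2 3 4 / 3 2 4 1 5 6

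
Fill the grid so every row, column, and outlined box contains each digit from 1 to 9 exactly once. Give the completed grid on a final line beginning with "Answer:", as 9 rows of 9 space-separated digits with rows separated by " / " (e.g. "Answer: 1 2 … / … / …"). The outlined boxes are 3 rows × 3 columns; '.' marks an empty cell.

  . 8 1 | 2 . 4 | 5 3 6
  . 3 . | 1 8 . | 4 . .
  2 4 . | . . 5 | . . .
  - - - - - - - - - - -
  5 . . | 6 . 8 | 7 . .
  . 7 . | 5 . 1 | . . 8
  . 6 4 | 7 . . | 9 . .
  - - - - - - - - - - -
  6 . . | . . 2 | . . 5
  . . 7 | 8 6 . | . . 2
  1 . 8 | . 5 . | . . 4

Step 1. [r7c2∈{9}] nothing but 9 survives at r7c2, so r7c2=9.
Step 2. [r6c6∈{3}] r6c6 has the single candidate 3. So r6c6=3.
Step 3. [r5c7∈{2,3,6}] 2 has one home in col 7: r5c7. So r5c7=2.
Step 4. [r7c3∈{3}] r7c3's peers cover all but 3 ⇒ r7c3=3.
Step 5. [r5c3∈{9}] r5c3 is down to just 9. So r5c3=9.
Step 6. [r4c5∈{2,4,9}] in row 4, 9 fits only at r4c5, so r4c5=9.
Step 7. [r8c6∈{9}] r8c6 is down to just 9. So r8c6=9.
Step 8. [r8c8∈{1}] r8c8's peers cover all but 1 ⇒ r8c8=1.
Step 9. [r9c8∈{6,7,9}] across row 9, 9 lands solely at r9c8 ⇒ r9c8=9.
Step 10. [r1c5∈{7}] nothing but 7 survives at r1c5, so r1c5=7.
Step 11. [r2c1∈{7,9}] r2c1 is the only open cell in col 1 admitting 7 ⇒ r2c1=7.
Step 12. [r3c9∈{1,7,9}] col 9 places 7 nowhere but r3c9, so r3c9=7.
Step 13. [r7c7∈{8}] only 8 remains possible at r7c7. So r7c7=8.
Step 14. [r4c2∈{1,2}] in col 2, 1 fits only at r4c2. So r4c2=1.
Step 15. [r9c4∈{3}] r9c4 has the single candidate 3, so r9c4=3.
Step 16. [r5c5∈{4}] only 4 remains possible at r5c5. So r5c5=4.
Step 17. [r2c6∈{6}] r2c6 is down to just 6. So r2c6=6.
Step 18. [r9c2∈{2}] only 2 remains possible at r9c2, so r9c2=2.
Step 19. [r2c9∈{9}] r2c9's peers cover all but 9 ⇒ r2c9=9.
Step 20. [r3c3∈{6}] r3c3 has the single candidate 6 ⇒ r3c3=6.
Step 21. [r2c8∈{2}] only 2 remains possible at r2c8. So r2c8=2.
Step 22. [r2c3∈{5}] nothing but 5 survives at r2c3 ⇒ r2c3=5.
Step 23. [r4c9∈{3}] r4c9 is down to just 3 ⇒ r4c9=3.
Step 24. [r1c1∈{9}] nothing but 9 survives at r1c1, so r1c1=9.
Step 25. [r3c4∈{9}] r3c4 has the single candidate 9. So r3c4=9.
Step 26. [r6c1∈{8}] r6c1's peers cover all but 8, so r6c1=8.
Step 27. [r9c7∈{6}] r9c7 has the single candidate 6. So r9c7=6.
Step 28. [r8c2∈{5}] nothing but 5 survives at r8c2. So r8c2=5.
Step 29. [r7c5∈{1}] r7c5's peers cover all but 1 ⇒ r7c5=1.
Step 30. [r7c8∈{7}] only 7 remains possible at r7c8, so r7c8=7.
Step 31. [r5c8∈{6}] r5c8 has the single candidate 6. So r5c8=6.
Step 32. [r3c7∈{1}] r3c7 has the single candidate 1, so r3c7=1.
Step 33. [r6c5∈{2}] r6c5's peers cover all but 2, so r6c5=2.
Step 34. [r4c8∈{4}] only 4 remains possible at r4c8, so r4c8=4.
Step 35. [r9c6∈{7}] nothing but 7 survives at r9c6. So r9c6=7.
Step 36. [r3c5∈{3}] r3c5 has the single candidate 3. So r3c5=3.
Step 37. [r8c7∈{3}] only 3 remains possible at r8c7. So r8c7=3.
Step 38. [r6c8∈{5}] r6c8 has the single candidate 5 ⇒ r6c8=5.
Step 39. [r5c1∈{3}] r5c1 has the single candidate 3 ⇒ r5c1=3.
Step 40. [r3c8∈{8}] only 8 remains possible at r3c8. So r3c8=8.
Step 41. [r7c4∈{4}] r7c4 has the single candidate 4, so r7c4=4.
Step 42. [r4c3∈{2}] only 2 remains possible at r4c3, so r4c3=2.
Step 43. [r6c9∈{1}] nothing but 1 survives at r6c9. So r6c9=1.
Step 44. [r8c1∈{4}] r8c1 is down to just 4. So r8c1=4.

Answer: 9 8 1 2 7 4 5 3 6 / 7 3 5 1 8 6 4 2 9 / 2 4 6 9 3 5 1 8 7 / 5 1 2 6 9 8 7 4 3 / 3 7 9 5 4 1 2 6 8 / 8 6 4 7 2 3 9 5 1 / 6 9 3 4 1 2 8 7 5 / 4 5 7 8 6 9 3 1 2 / 1 2 8 3 5 7 6 9 4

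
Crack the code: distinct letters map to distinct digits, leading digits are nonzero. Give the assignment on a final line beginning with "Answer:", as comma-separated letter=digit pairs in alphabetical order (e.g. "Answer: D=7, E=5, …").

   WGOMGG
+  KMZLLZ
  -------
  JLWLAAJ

Step 1. [col 1: G + Z ≡ J (mod 10)] several values work for Z in column 1 (G + Z ≡ J (mod 10), carry-in 0); try Z=9, so Z=9.
Step 2. [col 1: G + Z ≡ J (mod 10)] several values work for J in column 1 (G + Z ≡ J (mod 10), carry-in 0); try J=1 ⇒ J=1.
Step 3. [col 1: G + Z ≡ J (mod 10)] in column 1 we have G+Z≡J with carry-in 0; given Z=9, J=1 and digits 1,9 already taken and all letters distinct, that pins G to 2 ⇒ G=2.
Step 4. [col 2: G + L ≡ A (mod 10)] several values work for L in column 2 (G + L ≡ A (mod 10), carry-in 1); try L=4 ⇒ L=4.
Step 5. [col 2: G + L ≡ A (mod 10)] from column 2 (G=2, L=4, carry-in 1, digits 1,2,4,9 already taken and all letters distinct): A must equal 7. So A=7.
Step 6. [col 3: M + L ≡ A (mod 10)] column 3: given L=4, A=7, carry-in 0, and digits 1,2,4,7,9 already taken and all letters distinct, M+L≡A (mod 10) forces M=3, so M=3.
Step 7. [col 4: O + Z ≡ L (mod 10)] in column 4 we have O+Z≡L with carry-in 0; given Z=9, L=4 and digits 1,2,3,4,7,9 already taken and all letters distinct, that pins O to 5 ⇒ O=5.
Step 8. [col 5: G + M ≡ W (mod 10)] in column 5 we have G+M≡W with carry-in 1; given G=2, M=3 and digits 1,2,3,4,5,7,9 already taken and all letters distinct, that pins W to 6, so W=6.
Step 9. [col 6: W + K ≡ L (mod 10)] column 6 reads W+K+carry(0)=L with W=6, L=4; with digits 1,2,3,4,5,6,7,9 already taken and all letters distinct, the only value for K is 8. So K=8.

Answer: A=7, G=2, J=1, K=8, L=4, M=3, O=5, W=6, Z=9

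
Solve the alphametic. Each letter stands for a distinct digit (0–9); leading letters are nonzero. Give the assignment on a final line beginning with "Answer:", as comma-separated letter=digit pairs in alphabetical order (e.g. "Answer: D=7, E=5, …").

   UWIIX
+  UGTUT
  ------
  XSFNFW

Step 1. [col 1: X + T ≡ W (mod 10)] column 1 (X + T ≡ W (mod 10), carry-in 0) doesn't pin T yet; pick T=4 and continue, so T=4.
Step 2. [col 1: X + T ≡ W (mod 10)] X=1 is one option consistent with column 1 (X + T ≡ W (mod 10), carry-in 0) — take it, so X=1.
Step 3. [col 1: X + T ≡ W (mod 10)] in column 1 we have X+T≡W with carry-in 0; given X=1, T=4 and digits 1,4 already taken and all letters distinct, that pins W to 5. So W=5.
Step 4. [col 2: I + U ≡ F (mod 10)] no forcing yet in column 2 (carry-in 0); U=9 is free and consistent — try it, so U=9.
Step 5. [col 2: I + U ≡ F (mod 10)] I=7 is one option consistent with column 2 (I + U ≡ F (mod 10), carry-in 0) — take it. So I=7.
Step 6. [col 2: I + U ≡ F (mod 10)] in column 2 we have I+U≡F with carry-in 0; given I=7, U=9 and digits 1,4,5,7,9 already taken and all letters distinct, that pins F to 6. So F=6.
Step 7. [col 3: I + T ≡ N (mod 10)] column 3 reads I+T+carry(1)=N with I=7, T=4; with digits 1,4,5,6,7,9 already taken and all letters distinct, the only value for N is 2, so N=2.
Step 8. [col 4: W + G ≡ F (mod 10)] column 4 reads W+G+carry(1)=F with W=5, F=6; with digits 1,2,4,5,6,7,9 already taken and all letters distinct, the only value for G is 0, so G=0.
Step 9. [col 5: U + U ≡ S (mod 10)] column 5 reads U+U+carry(0)=S with U=9; with digits 0,1,2,4,5,6,7,9 already taken and all letters distinct, the only value for S is 8. So S=8.

Answer: F=6, G=0, I=7, N=2, S=8, T=4, U=9, W=5, X=1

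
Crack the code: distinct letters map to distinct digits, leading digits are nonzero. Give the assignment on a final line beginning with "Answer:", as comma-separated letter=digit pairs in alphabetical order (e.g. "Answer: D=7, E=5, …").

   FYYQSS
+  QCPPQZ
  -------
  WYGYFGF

Step 1. [col 1: S + Z ≡ F (mod 10)] several values work for S in column 1 (S + Z ≡ F (mod 10), carry-in 0); try S=8, so S=8.
Step 2. [W] W is the leading digit of a 7-digit sum of two 6-digit numbers; the final carry is exactly 1 ⇒ W=1.
Step 3. [col 1: S + Z ≡ F (mod 10)] no forcing yet in column 1 (carry-in 0); Z=9 is free and consistent — try it ⇒ Z=9.
Step 4. [col 1: S + Z ≡ F (mod 10)] in column 1 we have S+Z≡F with carry-in 0; given S=8, Z=9 and digits 1,8,9 already taken and all letters distinct, that pins F to 7. So F=7.
Step 5. [col 2: S + Q ≡ G (mod 10)] several values work for G in column 2 (S + Q ≡ G (mod 10), carry-in 1); try G=5, so G=5.
Step 6. [col 2: S + Q ≡ G (mod 10)] column 2 reads S+Q+carry(1)=G with S=8, G=5; with digits 1,5,7,8,9 already taken and all letters distinct, the only value for Q is 6. So Q=6.
Step 7. [col 3: Q + P ≡ F (mod 10)] column 3: given Q=6, F=7, carry-in 1, and digits 1,5,6,7,8,9 already taken and all letters distinct, Q+P≡F (mod 10) forces P=0 ⇒ P=0.
Step 8. [col 4: Y + P ≡ Y (mod 10)] Y=3 is one option consistent with column 4 (Y + P ≡ Y (mod 10), carry-in 0) — take it. So Y=3.
Step 9. [col 5: Y + C ≡ G (mod 10)] in column 5 we have Y+C≡G with carry-in 0; given Y=3, G=5 and digits 0,1,3,5,6,7,8,9 already taken and all letters distinct, that pins C to 2 ⇒ C=2.

Answer: C=2, F=7, G=5, P=0, Q=6, S=8, W=1, Y=3, Z=9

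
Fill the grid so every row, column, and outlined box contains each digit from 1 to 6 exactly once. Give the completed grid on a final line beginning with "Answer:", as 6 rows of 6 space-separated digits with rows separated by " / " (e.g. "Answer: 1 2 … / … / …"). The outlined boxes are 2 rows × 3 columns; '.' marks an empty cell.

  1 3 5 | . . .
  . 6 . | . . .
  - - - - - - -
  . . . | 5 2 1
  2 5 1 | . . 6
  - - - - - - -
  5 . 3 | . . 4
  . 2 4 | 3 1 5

Step 1. [r5c4∈{2,6}] r5c4 is the only open cell in row 5 admitting 2, so r5c4=2.
Step 2. [r2c1∈{4}] r2c1 is down to just 4. So r2c1=4.
Step 3. [r2c6∈{2,3}] col 6 places 3 nowhere but r2c6. So r2c6=3.
Step 4. [r4c4∈{4}] r4c4 has the single candidate 4 ⇒ r4c4=4.
Step 5. [r1c5∈{4,6}] across row 1, 4 lands solely at r1c5, so r1c5=4.
Step 6. [r3c1∈{3,6}] across row 3, 3 lands solely at r3c1 ⇒ r3c1=3.
Step 7. [r2c3∈{2}] r2c3 has the single candidate 2, so r2c3=2.
Step 8. [r5c2∈{1}] r5c2's peers cover all but 1, so r5c2=1.
Step 9. [r4c5∈{3}] r4c5's peers cover all but 3. So r4c5=3.
Step 10. [r6c1∈{6}] r6c1 has the single candidate 6 ⇒ r6c1=6.
Step 11. [r1c6∈{2}] r1c6's peers cover all but 2 ⇒ r1c6=2.
Step 12. [r5c5∈{6}] r5c5's peers cover all but 6 ⇒ r5c5=6.
Step 13. [r2c5∈{5}] only 5 remains possible at r2c5. So r2c5=5.
Step 14. [r3c3∈{6}] only 6 remains possible at r3c3 ⇒ r3c3=6.
Step 15. [r2c4∈{1}] r2c4 has the single candidate 1. So r2c4=1.
Step 16. [r3c2∈{4}] nothing but 4 survives at r3c2. So r3c2=4.
Step 17. [r1c4∈{6}] r1c4 has the single candidate 6, so r1c4=6.

Answer: 1 3 5 6 4 2 / 4 6 2 1 5 3 / 3 4 6 5 2 1 / 2 5 1 4 3 6 / 5 1 3 2 6 4 / 6 2 4 3 1 5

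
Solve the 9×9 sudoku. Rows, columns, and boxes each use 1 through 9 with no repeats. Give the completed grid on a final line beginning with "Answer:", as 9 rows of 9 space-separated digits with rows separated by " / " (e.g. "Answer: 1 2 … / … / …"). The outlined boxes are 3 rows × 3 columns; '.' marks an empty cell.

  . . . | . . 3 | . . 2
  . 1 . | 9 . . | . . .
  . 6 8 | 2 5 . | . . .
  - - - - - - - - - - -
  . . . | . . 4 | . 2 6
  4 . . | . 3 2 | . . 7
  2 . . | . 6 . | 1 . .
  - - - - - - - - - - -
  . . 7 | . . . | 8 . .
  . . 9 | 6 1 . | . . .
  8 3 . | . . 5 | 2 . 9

Step 1. [r8c1∈{5}] only 5 remains possible at r8c1, so r8c1=5.
Step 2. [r3c6∈{1,7}] 1 has one home in col 6: r3c6, so r3c6=1.
Step 3. [r1c8∈{1,4,5,6,7,8,9}] 1 has one home in row 1: r1c8. So r1c8=1.
Step 4. [r1c7∈{4,5,6,7,9}] r1c7 is the only open cell in row 1 admitting 6 ⇒ r1c7=6.
Step 5. [r9c3∈{1,4,6}] in row 9, 1 fits only at r9c3 ⇒ r9c3=1.
Step 6. [r4c1∈{1,3,7,9}] r4c1 is the only open cell in col 1 admitting 1. So r4c1=1.
Step 7. [r7c5∈{2,4,9}] across col 5, 2 lands solely at r7c5. So r7c5=2.
Step 8. [r7c2∈{4}] r7c2's peers cover all but 4. So r7c2=4.
Step 9. [r4c5∈{7,8,9}] 9 has one home in col 5: r4c5, so r4c5=9.
Step 10. [r8c6∈{7,8}] r8c6 is the only open cell in row 8 admitting 8 ⇒ r8c6=8.
Step 11. [r6c6∈{7}] r6c6 has the single candidate 7, so r6c6=7.
Step 12. [r2c3∈{2,3,4,5}] in row 2, 2 fits only at r2c3, so r2c3=2.
Step 13. [r9c8∈{4,6,7}] 6 has one home in row 9: r9c8. So r9c8=6.
Step 14. [r4c2∈{5,7,8}] row 4 places 7 nowhere but r4c2, so r4c2=7.
Step 15. [r4c4∈{5,8}] 8 has one home in row 4: r4c4 ⇒ r4c4=8.
Step 16. [r6c4∈{5}] only 5 remains possible at r6c4, so r6c4=5.
Step 17. [r6c3∈{3}] r6c3's peers cover all but 3, so r6c3=3.
Step 18. [r4c7∈{3,5}] across row 4, 3 lands solely at r4c7 ⇒ r4c7=3.
Step 19. [r1c5∈{4,7,8}] row 1 places 8 nowhere but r1c5, so r1c5=8.
Step 20. [r4c3∈{5}] r4c3's peers cover all but 5, so r4c3=5.
Step 21. [r7c9∈{1,3,5}] r7c9 is the only open cell in row 7 admitting 1. So r7c9=1.
Step 22. [r2c9∈{3,4,5,8}] in col 9, 5 fits only at r2c9 ⇒ r2c9=5.
Step 23. [r2c8∈{3,4,7,8}] across row 2, 8 lands solely at r2c8. So r2c8=8.
Step 24. [r5c7∈{5,9}] in col 7, 5 fits only at r5c7 ⇒ r5c7=5.
Step 25. [r3c7∈{4,7,9}] 9 has one home in col 7: r3c7 ⇒ r3c7=9.
Step 26. [r5c2∈{8,9}] 8 has one home in row 5: r5c2. So r5c2=8.
Step 27. [r2c1∈{3,7}] 3 has one home in row 2: r2c1. So r2c1=3.
Step 28. [r3c1∈{7}] only 7 remains possible at r3c1. So r3c1=7.
Step 29. [r2c7∈{4,7}] in box 3, 7 fits only at r2c7, so r2c7=7.
Step 30. [r8c8∈{3,4,7}] across row 8, 7 lands solely at r8c8, so r8c8=7.
Step 31. [r8c9∈{3,4}] across row 8, 3 lands solely at r8c9 ⇒ r8c9=3.
Step 32. [r2c5∈{4}] only 4 remains possible at r2c5, so r2c5=4.
Step 33. [r3c9∈{4}] only 4 remains possible at r3c9 ⇒ r3c9=4.
Step 34. [r6c2∈{9}] r6c2 has the single candidate 9 ⇒ r6c2=9.
Step 35. [r9c5∈{7}] r9c5's peers cover all but 7 ⇒ r9c5=7.
Step 36. [r8c7∈{4}] r8c7's peers cover all but 4, so r8c7=4.
Step 37. [r6c8∈{4}] r6c8 has the single candidate 4. So r6c8=4.
Step 38. [r3c8∈{3}] r3c8 has the single candidate 3, so r3c8=3.
Step 39. [r1c4∈{7}] only 7 remains possible at r1c4. So r1c4=7.
Step 40. [r1c2∈{5}] r1c2's peers cover all but 5. So r1c2=5.
Step 41. [r1c3∈{4}] nothing but 4 survives at r1c3 ⇒ r1c3=4.
Step 42. [r7c4∈{3}] nothing but 3 survives at r7c4. So r7c4=3.
Step 43. [r5c4∈{1}] r5c4's peers cover all but 1 ⇒ r5c4=1.
Step 44. [r5c3∈{6}] r5c3's peers cover all but 6, so r5c3=6.
Step 45. [r7c8∈{5}] only 5 remains possible at r7c8, so r7c8=5.
Step 46. [r7c1∈{6}] only 6 remains possible at r7c1. So r7c1=6.
Step 47. [r5c8∈{9}] r5c8 is down to just 9 ⇒ r5c8=9.
Step 48. [r7c6∈{9}] r7c6's peers cover all but 9. So r7c6=9.
Step 49. [r6c9∈{8}] only 8 remains possible at r6c9, so r6c9=8.
Step 50. [r1c1∈{9}] nothing but 9 survives at r1c1, so r1c1=9.
Step 51. [r2c6∈{6}] only 6 remains possible at r2c6, so r2c6=6.
Step 52. [r9c4∈{4}] r9c4's peers cover all but 4 ⇒ r9c4=4.
Step 53. [r8c2∈{2}] nothing but 2 survives at r8c2, so r8c2=2.

Answer: 9 5 4 7 8 3 6 1 2 / 3 1 2 9 4 6 7 8 5 / 7 6 8 2 5 1 9 3 4 / 1 7 5 8 9 4 3 2 6 / 4 8 6 1 3 2 5 9 7 / 2 9 3 5 6 7 1 4 8 / 6 4 7 3 2 9 8 5 1 / 5 2 9 6 1 8 4 7 3 / 8 3 1 4 7 5 2 6 9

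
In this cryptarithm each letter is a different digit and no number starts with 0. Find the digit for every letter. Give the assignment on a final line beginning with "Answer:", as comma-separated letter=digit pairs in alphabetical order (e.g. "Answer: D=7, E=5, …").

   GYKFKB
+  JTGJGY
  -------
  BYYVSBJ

Step 1. [col 1: B + Y ≡ J (mod 10)] no forcing yet in column 1 (carry-in 0); J=6 is free and consistent — try it, so J=6.
Step 2. [col 1: B + Y ≡ J (mod 10)] several values work for Y in column 1 (B + Y ≡ J (mod 10), carry-in 0); try Y=5 ⇒ Y=5.
Step 3. [col 1: B + Y ≡ J (mod 10)] from column 1 (Y=5, J=6, carry-in 0, digits 5,6 already taken and all letters distinct): B must equal 1. So B=1.
Step 4. [col 2: K + G ≡ B (mod 10)] several values work for K in column 2 (K + G ≡ B (mod 10), carry-in 0); try K=3 ⇒ K=3.
Step 5. [col 2: K + G ≡ B (mod 10)] from column 2 (K=3, B=1, carry-in 0, digits 1,3,5,6 already taken and all letters distinct): G must equal 8 ⇒ G=8.
Step 6. [col 3: F + J ≡ S (mod 10)] F=7 is one option consistent with column 3 (F + J ≡ S (mod 10), carry-in 1) — take it. So F=7.
Step 7. [col 3: F + J ≡ S (mod 10)] column 3: given F=7, J=6, carry-in 1, and digits 1,3,5,6,7,8 already taken and all letters distinct, F+J≡S (mod 10) forces S=4, so S=4.
Step 8. [col 4: K + G ≡ V (mod 10)] from column 4 (K=3, G=8, carry-in 1, digits 1,3,4,5,6,7,8 already taken and all letters distinct): V must equal 2 ⇒ V=2.
Step 9. [col 5: Y + T ≡ Y (mod 10)] column 5: given Y=5, carry-in 1, and digits 1,2,3,4,5,6,7,8 already taken and all letters distinct, Y+T≡Y (mod 10) forces T=9 ⇒ T=9.

Answer: B=1, F=7, G=8, J=6, K=3, S=4, T=9, V=2, Y=5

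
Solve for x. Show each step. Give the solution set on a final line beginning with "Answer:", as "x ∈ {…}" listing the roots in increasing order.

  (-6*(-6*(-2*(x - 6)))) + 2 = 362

Step 1. [(-6*(-6*(-2*(x - 6)))) + 2 = 362] subtract 2: x sits inside (… + 2), so sub: -6*(-6*(-2*(x - 6))) = 360.
Step 2. [-6*(-6*(-2*(x - 6))) = 360] leading coefficient -6: divide by -6, so div: -6*(-2*(x - 6)) = -60.
Step 3. [-6*(-2*(x - 6)) = -60] -6 out front; divide by -6, so div: -2*(x - 6) = 10.
Step 4. [-2*(x - 6) = 10] LHS = -2·(…); ÷-2 both sides, so div: x - 6 = -5.
Step 5. [x - 6 = -5] peel the -6: add 6 from each side. So sub: x = 1.

Answer: x ∈ {1}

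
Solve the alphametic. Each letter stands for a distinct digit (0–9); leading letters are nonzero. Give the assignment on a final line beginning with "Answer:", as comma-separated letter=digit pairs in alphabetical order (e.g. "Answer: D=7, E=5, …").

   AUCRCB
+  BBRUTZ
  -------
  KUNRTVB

Step 1. [K] adding two 6-digit numbers gives at most 6+1 digits, and here it does — K is that final carry and must be 1, so K=1.
Step 2. [col 1: B + Z ≡ B (mod 10)] column 1 reads B+Z+carry(0)=B with nothing yet; with digits 1 already taken and all letters distinct, the only value for Z is 0 ⇒ Z=0.
Step 3. [col 1: B + Z ≡ B (mod 10)] B=8 is one option consistent with column 1 (B + Z ≡ B (mod 10), carry-in 0) — take it. So B=8.
Step 4. [col 2: C + T ≡ V (mod 10)] T=3 is one option consistent with column 2 (C + T ≡ V (mod 10), carry-in 0) — take it ⇒ T=3.
Step 5. [col 2: C + T ≡ V (mod 10)] several values work for V in column 2 (C + T ≡ V (mod 10), carry-in 0); try V=2. So V=2.
Step 6. [col 2: C + T ≡ V (mod 10)] column 2: given T=3, V=2, carry-in 0, and digits 0,1,2,3,8 already taken and all letters distinct, C+T≡V (mod 10) forces C=9, so C=9.
Step 7. [col 3: R + U ≡ T (mod 10)] column 3 (R + U ≡ T (mod 10), carry-in 1) doesn't pin R yet; pick R=7 and continue. So R=7.
Step 8. [col 3: R + U ≡ T (mod 10)] in column 3 we have R+U≡T with carry-in 1; given R=7, T=3 and digits 0,1,2,3,7,8,9 already taken and all letters distinct, that pins U to 5 ⇒ U=5.
Step 9. [col 5: U + B ≡ N (mod 10)] column 5 reads U+B+carry(1)=N with U=5, B=8; with digits 0,1,2,3,5,7,8,9 already taken and all letters distinct, the only value for N is 4, so N=4.
Step 10. [col 6: A + B ≡ U (mod 10)] in column 6 we have A+B≡U with carry-in 1; given B=8, U=5 and digits 0,1,2,3,4,5,7,8,9 already taken and all letters distinct, that pins A to 6 ⇒ A=6.

Answer: A=6, B=8, C=9, K=1, N=4, R=7, T=3, U=5, V=2, Z=0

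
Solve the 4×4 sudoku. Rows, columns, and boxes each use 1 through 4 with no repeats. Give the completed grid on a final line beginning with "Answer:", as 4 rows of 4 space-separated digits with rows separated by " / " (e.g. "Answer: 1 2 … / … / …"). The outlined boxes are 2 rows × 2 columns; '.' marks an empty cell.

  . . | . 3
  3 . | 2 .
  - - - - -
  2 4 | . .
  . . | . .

Step 1. [r3c4∈{1}] r3c4 has the single candidate 1. So r3c4=1.
Step 2. [r1c3∈{1,4}] 1 has one home in col 3: r1c3 ⇒ r1c3=1.
Step 3. [r4c2∈{1,3}] col 2 places 3 nowhere but r4c2, so r4c2=3.
Step 4. [r4c3∈{4}] only 4 remains possible at r4c3, so r4c3=4.
Step 5. [r4c4∈{2}] r4c4's peers cover all but 2. So r4c4=2.
Step 6. [r2c4∈{4}] nothing but 4 survives at r2c4 ⇒ r2c4=4.
Step 7. [r4c1∈{1}] r4c1's peers cover all but 1 ⇒ r4c1=1.
Step 8. [r1c2∈{2}] nothing but 2 survives at r1c2. So r1c2=2.
Step 9. [r1c1∈{4}] r1c1 is down to just 4, so r1c1=4.
Step 10. [r2c2∈{1}] only 1 remains possible at r2c2, so r2c2=1.
Step 11. [r3c3∈{3}] nothing but 3 survives at r3c3. So r3c3=3.

Answer: 4 2 1 3 / 3 1 2 4 / 2 4 3 1 / 1 3 4 2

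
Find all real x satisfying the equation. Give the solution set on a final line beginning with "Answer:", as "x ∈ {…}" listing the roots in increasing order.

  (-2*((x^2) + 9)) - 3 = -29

Step 1. [(-2*((x^2) + 9)) - 3 = -29] add 3: x sits inside (… - 3). So sub: -2*((x^2) + 9) = -26.
Step 2. [-2*((x^2) + 9) = -26] LHS = -2·(…); ÷-2 both sides, so div: (x^2) + 9 = 13.
Step 3. [(x^2) + 9 = 13] peel the +9: subtract 9 from each side. So sub: x^2 = 4.
Step 4. [x^2 = 4] √ both sides: 4 ≥ 0 gives two branches. So sqrt: x = 2 or -2.

Answer: x ∈ {-2, 2}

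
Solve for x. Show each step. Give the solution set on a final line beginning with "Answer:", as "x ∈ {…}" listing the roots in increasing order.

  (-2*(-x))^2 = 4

Step 1. [(-2*(-x))^2 = 4] LHS squared, RHS 4 ≥ 0: apply √ (±) ⇒ sqrt: -2*(-x) = 2 or -2.
Step 2. [-2*(-x) = 2 or -2] leading coefficient -2: divide by -2 ⇒ div: -x = -1 or 1.
Step 3. [-x = -1 or 1] flip signs both sides ⇒ neg: x = 1 or -1.

Answer: x ∈ {-1, 1}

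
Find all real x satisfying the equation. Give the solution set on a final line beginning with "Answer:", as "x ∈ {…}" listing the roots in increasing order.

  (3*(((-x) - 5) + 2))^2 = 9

Step 1. [(3*(((-x) - 5) + 2))^2 = 9] √ both sides: 9 ≥ 0 gives two branches ⇒ sqrt: 3*(((-x) - 5) + 2) = 3 or -3.
Step 2. [3*(((-x) - 5) + 2) = 3 or -3] 3·(inner) — divide through by 3 ⇒ div: ((-x) - 5) + 2 = 1 or -1.
Step 3. [((-x) - 5) + 2 = 1 or -1] peel the +2: subtract 2 from each side. So sub: (-x) - 5 = -1 or -3.
Step 4. [(-x) - 5 = -1 or -3] 5 comes off first (add 5) ⇒ sub: -x = 4 or 2.
Step 5. [-x = 4 or 2] flip signs both sides ⇒ neg: x = -4 or -2.

Answer: x ∈ {-4, -2}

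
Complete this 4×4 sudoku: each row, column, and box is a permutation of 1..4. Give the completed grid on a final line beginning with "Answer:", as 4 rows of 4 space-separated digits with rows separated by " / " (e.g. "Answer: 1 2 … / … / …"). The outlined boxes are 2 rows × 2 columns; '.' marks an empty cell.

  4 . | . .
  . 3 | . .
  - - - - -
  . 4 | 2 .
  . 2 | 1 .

Step 1. [r3c4∈{3}] r3c4 has the single candidate 3 ⇒ r3c4=3.
Step 2. [r2c1∈{1,2}] col 1 places 2 nowhere but r2c1 ⇒ r2c1=2.
Step 3. [r2c4∈{1,4}] row 2 places 1 nowhere but r2c4. So r2c4=1.
Step 4. [r3c1∈{1}] nothing but 1 survives at r3c1. So r3c1=1.
Step 5. [r4c1∈{3}] r4c1 is down to just 3 ⇒ r4c1=3.
Step 6. [r1c2∈{1}] r1c2 is down to just 1, so r1c2=1.
Step 7. [r1c3∈{3}] r1c3 is down to just 3. So r1c3=3.
Step 8. [r1c4∈{2}] only 2 remains possible at r1c4 ⇒ r1c4=2.
Step 9. [r4c4∈{4}] r4c4's peers cover all but 4. So r4c4=4.
Step 10. [r2c3∈{4}] r2c3 is down to just 4 ⇒ r2c3=4.

Answer: 4 1 3 2 / 2 3 4 1 / 1 4 2 3 / 3 2 1 4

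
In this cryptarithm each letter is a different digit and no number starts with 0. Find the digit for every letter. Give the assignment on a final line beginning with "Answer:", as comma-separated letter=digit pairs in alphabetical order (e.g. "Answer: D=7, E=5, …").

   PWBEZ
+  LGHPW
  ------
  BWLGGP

Step 1. [col 1: Z + W ≡ P (mod 10)] several values work for W in column 1 (Z + W ≡ P (mod 10), carry-in 0); try W=5, so W=5.
Step 2. [col 1: Z + W ≡ P (mod 10)] several values work for P in column 1 (Z + W ≡ P (mod 10), carry-in 0); try P=8, so P=8.
Step 3. [B] adding two 5-digit numbers gives at most 5+1 digits, and here it does — B is that final carry and must be 1 ⇒ B=1.
Step 4. [col 1: Z + W ≡ P (mod 10)] from column 1 (W=5, P=8, carry-in 0, digits 1,5,8 already taken and all letters distinct): Z must equal 3. So Z=3.
Step 5. [col 2: E + P ≡ G (mod 10)] E=4 is one option consistent with column 2 (E + P ≡ G (mod 10), carry-in 0) — take it. So E=4.
Step 6. [col 2: E + P ≡ G (mod 10)] column 2 reads E+P+carry(0)=G with E=4, P=8; with digits 1,3,4,5,8 already taken and all letters distinct, the only value for G is 2, so G=2.
Step 7. [col 3: B + H ≡ G (mod 10)] from column 3 (B=1, G=2, carry-in 1, digits 1,2,3,4,5,8 already taken and all letters distinct): H must equal 0 ⇒ H=0.
Step 8. [col 4: W + G ≡ L (mod 10)] column 4 reads W+G+carry(0)=L with W=5, G=2; with digits 0,1,2,3,4,5,8 already taken and all letters distinct, the only value for L is 7. So L=7.

Answer: B=1, E=4, G=2, H=0, L=7, P=8, W=5, Z=3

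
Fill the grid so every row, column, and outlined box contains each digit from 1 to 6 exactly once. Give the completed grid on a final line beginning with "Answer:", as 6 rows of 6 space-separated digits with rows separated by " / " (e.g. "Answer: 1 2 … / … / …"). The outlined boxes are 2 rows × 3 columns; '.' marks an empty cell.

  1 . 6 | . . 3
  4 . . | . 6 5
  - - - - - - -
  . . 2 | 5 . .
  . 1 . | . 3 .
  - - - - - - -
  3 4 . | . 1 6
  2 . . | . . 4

Step 1. [r1c5∈{2,4}] col 5 places 2 nowhere but r1c5. So r1c5=2.
Step 2. [r5c3∈{5}] nothing but 5 survives at r5c3 ⇒ r5c3=5.
Step 3. [r4c4∈{2,4,6}] r4c4 is the only open cell in col 4 admitting 6, so r4c4=6.
Step 4. [r3c2∈{3,6}] in row 3, 3 fits only at r3c2, so r3c2=3.
Step 5. [r6c3∈{1}] r6c3 is down to just 1. So r6c3=1.
Step 6. [r3c6∈{1}] r3c6 has the single candidate 1, so r3c6=1.
Step 7. [r2c3∈{3}] r2c3's peers cover all but 3 ⇒ r2c3=3.
Step 8. [r2c4∈{1}] r2c4 is down to just 1 ⇒ r2c4=1.
Step 9. [r4c3∈{4}] nothing but 4 survives at r4c3 ⇒ r4c3=4.
Step 10. [r6c2∈{6}] r6c2's peers cover all but 6. So r6c2=6.
Step 11. [r5c4∈{2}] r5c4 has the single candidate 2. So r5c4=2.
Step 12. [r6c5∈{5}] nothing but 5 survives at r6c5. So r6c5=5.
Step 13. [r4c1∈{5}] r4c1 has the single candidate 5 ⇒ r4c1=5.
Step 14. [r3c1∈{6}] r3c1's peers cover all but 6 ⇒ r3c1=6.
Step 15. [r6c4∈{3}] r6c4 has the single candidate 3. So r6c4=3.
Step 16. [r1c2∈{5}] r1c2's peers cover all but 5, so r1c2=5.
Step 17. [r2c2∈{2}] only 2 remains possible at r2c2, so r2c2=2.
Step 18. [r3c5∈{4}] r3c5's peers cover all but 4. So r3c5=4.
Step 19. [r1c4∈{4}] only 4 remains possible at r1c4 ⇒ r1c4=4.
Step 20. [r4c6∈{2}] r4c6 has the single candidate 2, so r4c6=2.

Answer: 1 5 6 4 2 3 / 4 2 3 1 6 5 / 6 3 2 5 4 1 / 5 1 4 6 3 2 / 3 4 5 2 1 6 / 2 6 1 3 5 4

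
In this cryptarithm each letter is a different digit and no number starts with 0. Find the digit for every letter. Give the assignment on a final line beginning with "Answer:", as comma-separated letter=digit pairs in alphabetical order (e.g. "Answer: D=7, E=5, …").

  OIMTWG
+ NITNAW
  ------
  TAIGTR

Step 1. [col 1: G + W ≡ R (mod 10)] no forcing yet in column 1 (carry-in 0); R=9 is free and consistent — try it. So R=9.
Step 2. [col 1: G + W ≡ R (mod 10)] W=7 is one option consistent with column 1 (G + W ≡ R (mod 10), carry-in 0) — take it ⇒ W=7.
Step 3. [col 1: G + W ≡ R (mod 10)] column 1 reads G+W+carry(0)=R with W=7, R=9; with digits 7,9 already taken and all letters distinct, the only value for G is 2 ⇒ G=2.
Step 4. [col 2: W + A ≡ T (mod 10)] column 2 (W + A ≡ T (mod 10), carry-in 0) doesn't pin A yet; pick A=1 and continue. So A=1.
Step 5. [col 2: W + A ≡ T (mod 10)] from column 2 (W=7, A=1, carry-in 0, digits 1,2,7,9 already taken and all letters distinct): T must equal 8 ⇒ T=8.
Step 6. [col 3: T + N ≡ G (mod 10)] column 3: given T=8, G=2, carry-in 0, and digits 1,2,7,8,9 already taken and all letters distinct, T+N≡G (mod 10) forces N=4, so N=4.
Step 7. [col 4: M + T ≡ I (mod 10)] in column 4 we have M+T≡I with carry-in 1; given T=8 and digits 1,2,4,7,8,9 already taken and all letters distinct, that pins M to 6 ⇒ M=6.
Step 8. [col 4: M + T ≡ I (mod 10)] column 4 reads M+T+carry(1)=I with M=6, T=8; with digits 1,2,4,6,7,8,9 already taken and all letters distinct, the only value for I is 5, so I=5.
Step 9. [col 6: O + N ≡ T (mod 10)] column 6 reads O+N+carry(1)=T with N=4, T=8; with digits 1,2,4,5,6,7,8,9 already taken and all letters distinct, the only value for O is 3, so O=3.

Answer: A=1, G=2, I=5, M=6, N=4, O=3, R=9, T=8, W=7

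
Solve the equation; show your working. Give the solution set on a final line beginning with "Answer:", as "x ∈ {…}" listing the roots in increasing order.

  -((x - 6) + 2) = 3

Step 1. [-((x - 6) + 2) = 3] flip signs both sides. So neg: (x - 6) + 2 = -3.
Step 2. [(x - 6) + 2 = -3] 2 comes off first (subtract 2) ⇒ sub: x - 6 = -5.
Step 3. [x - 6 = -5] peel the -6: add 6 from each side. So sub: x = 1.

Answer: x ∈ {1}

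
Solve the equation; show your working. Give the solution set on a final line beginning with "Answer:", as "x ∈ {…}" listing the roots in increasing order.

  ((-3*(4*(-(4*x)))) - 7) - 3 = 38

Step 1. [((-3*(4*(-(4*x)))) - 7) - 3 = 38] -3 is outermost — add 3 both sides. So sub: (-3*(4*(-(4*x)))) - 7 = 41.
Step 2. [(-3*(4*(-(4*x)))) - 7 = 41] -7 is outermost — add 7 both sides ⇒ sub: -3*(4*(-(4*x))) = 48.
Step 3. [-3*(4*(-(4*x))) = 48] -3 out front; divide by -3, so div: 4*(-(4*x)) = -16.
Step 4. [4*(-(4*x)) = -16] LHS = 4·(…); ÷4 both sides ⇒ div: -(4*x) = -4.
Step 5. [-(4*x) = -4] leading − — multiply by −1. So neg: 4*x = 4.
Step 6. [4*x = 4] divide by the outer 4, so div: x = 1.

Answer: x ∈ {1}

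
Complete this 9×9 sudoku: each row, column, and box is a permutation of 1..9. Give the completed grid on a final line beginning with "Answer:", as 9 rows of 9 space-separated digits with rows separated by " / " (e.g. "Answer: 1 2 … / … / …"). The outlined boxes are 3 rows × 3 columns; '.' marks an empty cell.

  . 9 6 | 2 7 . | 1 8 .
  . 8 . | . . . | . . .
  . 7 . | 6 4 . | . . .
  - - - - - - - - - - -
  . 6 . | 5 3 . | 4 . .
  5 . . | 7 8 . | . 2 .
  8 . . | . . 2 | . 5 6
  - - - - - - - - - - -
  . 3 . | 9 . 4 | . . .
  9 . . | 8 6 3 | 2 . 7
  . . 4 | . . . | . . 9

Step 1. [r9c4∈{1}] r9c4 is down to just 1, so r9c4=1.
Step 2. [r7c3∈{1,2,5,7,8}] col 3 places 8 nowhere but r7c3, so r7c3=8.
Step 3. [r1c6∈{5}] r1c6 has the single candidate 5. So r1c6=5.
Step 4. [r7c1∈{1,2,6,7}] in row 7, 7 fits only at r7c1 ⇒ r7c1=7.
Step 5. [r2c4∈{3}] r2c4's peers cover all but 3. So r2c4=3.
Step 6. [r9c1∈{2,6}] 6 has one home in col 1: r9c1. So r9c1=6.
Step 7. [r5c6∈{1,6,9}] across row 5, 6 lands solely at r5c6, so r5c6=6.
Step 8. [r9c2∈{2,5}] 2 has one home in col 2: r9c2. So r9c2=2.
Step 9. [r5c2∈{1,4}] row 5 places 4 nowhere but r5c2, so r5c2=4.
Step 10. [r6c2∈{1}] r6c2 is down to just 1, so r6c2=1.
Step 11. [r2c5∈{1,9}] across col 5, 1 lands solely at r2c5 ⇒ r2c5=1.
Step 12. [r5c9∈{1,3}] in row 5, 1 fits only at r5c9 ⇒ r5c9=1.
Step 13. [r7c9∈{5}] only 5 remains possible at r7c9, so r7c9=5.
Step 14. [r2c6∈{9}] nothing but 9 survives at r2c6, so r2c6=9.
Step 15. [r3c1∈{1,2,3}] col 1 places 1 nowhere but r3c1. So r3c1=1.
Step 16. [r1c1∈{3,4}] col 1 places 3 nowhere but r1c1 ⇒ r1c1=3.
Step 17. [r2c1∈{2,4}] r2c1 is the only open cell in col 1 admitting 4. So r2c1=4.
Step 18. [r3c9∈{2,3}] across col 9, 3 lands solely at r3c9. So r3c9=3.
Step 19. [r3c3∈{2,5}] in row 3, 2 fits only at r3c3. So r3c3=2.
Step 20. [r7c8∈{1,6}] r7c8 is the only open cell in row 7 admitting 1 ⇒ r7c8=1.
Step 21. [r3c8∈{9}] r3c8's peers cover all but 9, so r3c8=9.
Step 22. [r4c8∈{7}] r4c8's peers cover all but 7, so r4c8=7.
Step 23. [r2c3∈{5}] only 5 remains possible at r2c3, so r2c3=5.
Step 24. [r6c3∈{3,7,9}] r6c3 is the only open cell in row 6 admitting 7, so r6c3=7.
Step 25. [r6c7∈{3,9}] across row 6, 3 lands solely at r6c7 ⇒ r6c7=3.
Step 26. [r5c7∈{9}] only 9 remains possible at r5c7 ⇒ r5c7=9.
Step 27. [r7c7∈{6}] r7c7 is down to just 6, so r7c7=6.
Step 28. [r8c8∈{4}] r8c8 is down to just 4, so r8c8=4.
Step 29. [r4c3∈{9}] r4c3 has the single candidate 9. So r4c3=9.
Step 30. [r2c7∈{7}] nothing but 7 survives at r2c7. So r2c7=7.
Step 31. [r6c5∈{9}] r6c5's peers cover all but 9 ⇒ r6c5=9.
Step 32. [r2c8∈{6}] r2c8's peers cover all but 6, so r2c8=6.
Step 33. [r7c5∈{2}] r7c5 has the single candidate 2. So r7c5=2.
Step 34. [r4c9∈{8}] r4c9 is down to just 8, so r4c9=8.
Step 35. [r1c9∈{4}] r1c9 is down to just 4. So r1c9=4.
Step 36. [r9c7∈{8}] only 8 remains possible at r9c7, so r9c7=8.
Step 37. [r4c1∈{2}] r4c1 has the single candidate 2 ⇒ r4c1=2.
Step 38. [r3c7∈{5}] nothing but 5 survives at r3c7 ⇒ r3c7=5.
Step 39. [r9c8∈{3}] r9c8 is down to just 3. So r9c8=3.
Step 40. [r8c2∈{5}] nothing but 5 survives at r8c2, so r8c2=5.
Step 41. [r9c5∈{5}] nothing but 5 survives at r9c5 ⇒ r9c5=5.
Step 42. [r6c4∈{4}] r6c4 is down to just 4, so r6c4=4.
Step 43. [r3c6∈{8}] r3c6 is down to just 8. So r3c6=8.
Step 44. [r5c3∈{3}] nothing but 3 survives at r5c3 ⇒ r5c3=3.
Step 45. [r4c6∈{1}] nothing but 1 survives at r4c6, so r4c6=1.
Step 46. [r2c9∈{2}] r2c9 has the single candidate 2. So r2c9=2.
Step 47. [r8c3∈{1}] r8c3 is down to just 1 ⇒ r8c3=1.
Step 48. [r9c6∈{7}] r9c6 is down to just 7 ⇒ r9c6=7.

Answer: 3 9 6 2 7 5 1 8 4 / 4 8 5 3 1 9 7 6 2 / 1 7 2 6 4 8 5 9 3 / 2 6 9 5 3 1 4 7 8 / 5 4 3 7 8 6 9 2 1 / 8 1 7 4 9 2 3 5 6 / 7 3 8 9 2 4 6 1 5 / 9 5 1 8 6 3 2 4 7 / 6 2 4 1 5 7 8 3 9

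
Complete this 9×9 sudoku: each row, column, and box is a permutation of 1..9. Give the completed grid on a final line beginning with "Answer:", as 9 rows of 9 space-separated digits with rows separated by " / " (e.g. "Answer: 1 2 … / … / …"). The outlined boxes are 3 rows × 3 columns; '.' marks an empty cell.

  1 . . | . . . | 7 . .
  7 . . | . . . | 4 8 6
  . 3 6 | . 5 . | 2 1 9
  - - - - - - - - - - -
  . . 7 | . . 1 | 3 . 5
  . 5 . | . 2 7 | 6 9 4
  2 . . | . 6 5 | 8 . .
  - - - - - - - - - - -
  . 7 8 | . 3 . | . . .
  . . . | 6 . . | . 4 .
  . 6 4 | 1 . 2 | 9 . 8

Step 1. [r6c9∈{1,7}] 1 has one home in box 6: r6c9. So r6c9=1.
Step 2. [r7c4∈{4,5,9}] col 4 places 5 nowhere but r7c4. So r7c4=5.
Step 3. [r7c1∈{9}] only 9 remains possible at r7c1 ⇒ r7c1=9.
Step 4. [r1c6∈{3,4,6,8,9}] across row 1, 6 lands solely at r1c6 ⇒ r1c6=6.
Step 5. [r2c3∈{2,5,9}] r2c3 is the only open cell in row 2 admitting 5 ⇒ r2c3=5.
Step 6. [r8c9∈{2,3,7}] across col 9, 7 lands solely at r8c9, so r8c9=7.
Step 7. [r2c6∈{3,9}] in col 6, 3 fits only at r2c6. So r2c6=3.
Step 8. [r8c2∈{1,2}] in col 2, 1 fits only at r8c2 ⇒ r8c2=1.
Step 9. [r9c8∈{3,5}] 3 has one home in box 9: r9c8, so r9c8=3.
Step 10. [r4c1∈{4,6,8}] row 4 places 6 nowhere but r4c1. So r4c1=6.
Step 11. [r3c1∈{4,8}] col 1 places 4 nowhere but r3c1, so r3c1=4.
Step 12. [r1c2∈{2,8,9}] in box 1, 8 fits only at r1c2, so r1c2=8.
Step 13. [r2c2∈{2,9}] in col 2, 2 fits only at r2c2. So r2c2=2.
Step 14. [r2c4∈{9}] nothing but 9 survives at r2c4. So r2c4=9.
Step 15. [r4c5∈{4,8,9}] across box 5, 9 lands solely at r4c5. So r4c5=9.
Step 16. [r4c4∈{4,8}] across row 4, 8 lands solely at r4c4. So r4c4=8.
Step 17. [r6c4∈{3,4}] across box 5, 4 lands solely at r6c4 ⇒ r6c4=4.
Step 18. [r6c3∈{3,9}] row 6 places 3 nowhere but r6c3. So r6c3=3.
Step 19. [r8c1∈{3,5}] row 8 places 3 nowhere but r8c1. So r8c1=3.
Step 20. [r3c6∈{8}] nothing but 8 survives at r3c6 ⇒ r3c6=8.
Step 21. [r4c8∈{2}] r4c8 has the single candidate 2 ⇒ r4c8=2.
Step 22. [r7c7∈{1}] only 1 remains possible at r7c7. So r7c7=1.
Step 23. [r7c9∈{2}] only 2 remains possible at r7c9. So r7c9=2.
Step 24. [r7c6∈{4}] only 4 remains possible at r7c6, so r7c6=4.
Step 25. [r1c5∈{4}] only 4 remains possible at r1c5, so r1c5=4.
Step 26. [r8c5∈{8}] only 8 remains possible at r8c5. So r8c5=8.
Step 27. [r8c7∈{5}] r8c7's peers cover all but 5 ⇒ r8c7=5.
Step 28. [r9c1∈{5}] r9c1 has the single candidate 5. So r9c1=5.
Step 29. [r8c6∈{9}] only 9 remains possible at r8c6. So r8c6=9.
Step 30. [r6c8∈{7}] r6c8 has the single candidate 7. So r6c8=7.
Step 31. [r4c2∈{4}] r4c2 has the single candidate 4. So r4c2=4.
Step 32. [r7c8∈{6}] nothing but 6 survives at r7c8. So r7c8=6.
Step 33. [r5c3∈{1}] r5c3 is down to just 1 ⇒ r5c3=1.
Step 34. [r1c9∈{3}] nothing but 3 survives at r1c9. So r1c9=3.
Step 35. [r8c3∈{2}] r8c3 is down to just 2 ⇒ r8c3=2.
Step 36. [r1c4∈{2}] r1c4 has the single candidate 2, so r1c4=2.
Step 37. [r1c3∈{9}] r1c3 is down to just 9 ⇒ r1c3=9.
Step 38. [r1c8∈{5}] nothing but 5 survives at r1c8 ⇒ r1c8=5.
Step 39. [r6c2∈{9}] r6c2 is down to just 9. So r6c2=9.
Step 40. [r2c5∈{1}] r2c5's peers cover all but 1, so r2c5=1.
Step 41. [r9c5∈{7}] r9c5 is down to just 7. So r9c5=7.
Step 42. [r5c4∈{3}] only 3 remains possible at r5c4, so r5c4=3.
Step 43. [r3c4∈{7}] r3c4's peers cover all but 7 ⇒ r3c4=7.
Step 44. [r5c1∈{8}] nothing but 8 survives at r5c1, so r5c1=8.

Answer: 1 8 9 2 4 6 7 5 3 / 7 2 5 9 1 3 4 8 6 / 4 3 6 7 5 8 2 1 9 / 6 4 7 8 9 1 3 2 5 / 8 5 1 3 2 7 6 9 4 / 2 9 3 4 6 5 8 7 1 / 9 7 8 5 3 4 1 6 2 / 3 1 2 6 8 9 5 4 7 / 5 6 4 1 7 2 9 3 8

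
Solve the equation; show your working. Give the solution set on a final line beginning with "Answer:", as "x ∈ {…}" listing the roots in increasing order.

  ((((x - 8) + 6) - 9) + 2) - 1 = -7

Step 1. [((((x - 8) + 6) - 9) + 2) - 1 = -7] 1 comes off first (add 1), so sub: (((x - 8) + 6) - 9) + 2 = -6.
Step 2. [(((x - 8) + 6) - 9) + 2 = -6] peel the +2: subtract 2 from each side. So sub: ((x - 8) + 6) - 9 = -8.
Step 3. [((x - 8) + 6) - 9 = -8] add 9: x sits inside (… - 9), so sub: (x - 8) + 6 = 1.
Step 4. [(x - 8) + 6 = 1] +6 is outermost — subtract 6 both sides, so sub: x - 8 = -5.
Step 5. [x - 8 = -5] 8 comes off first (add 8). So sub: x = 3.

Answer: x ∈ {3}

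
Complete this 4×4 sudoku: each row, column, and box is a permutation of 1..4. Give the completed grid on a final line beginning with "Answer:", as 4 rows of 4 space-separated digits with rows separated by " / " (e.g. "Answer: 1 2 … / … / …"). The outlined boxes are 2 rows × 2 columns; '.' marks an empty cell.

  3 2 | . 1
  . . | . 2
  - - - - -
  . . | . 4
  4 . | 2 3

Step 1. [r4c2∈{1}] r4c2 is down to just 1 ⇒ r4c2=1.
Step 2. [r2c3∈{3,4}] in row 2, 3 fits only at r2c3. So r2c3=3.
Step 3. [r3c2∈{3}] r3c2 is down to just 3. So r3c2=3.
Step 4. [r3c3∈{1}] r3c3 has the single candidate 1. So r3c3=1.
Step 5. [r2c2∈{4}] nothing but 4 survives at r2c2. So r2c2=4.
Step 6. [r1c3∈{4}] nothing but 4 survives at r1c3. So r1c3=4.
Step 7. [r2c1∈{1}] only 1 remains possible at r2c1. So r2c1=1.
Step 8. [r3c1∈{2}] nothing but 2 survives at r3c1. So r3c1=2.

Answer: 3 2 4 1 / 1 4 3 2 / 2 3 1 4 / 4 1 2 3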